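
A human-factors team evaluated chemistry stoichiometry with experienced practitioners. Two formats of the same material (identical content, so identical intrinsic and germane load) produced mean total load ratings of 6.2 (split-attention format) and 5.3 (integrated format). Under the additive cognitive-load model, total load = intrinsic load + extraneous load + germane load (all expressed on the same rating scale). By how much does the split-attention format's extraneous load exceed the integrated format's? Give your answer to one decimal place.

Intrinsic and germane load are equal across formats, so the difference in total load equals the difference in extraneous load.
Extraneous-load difference = 6.2 − 5.3 = 0.9.

0.9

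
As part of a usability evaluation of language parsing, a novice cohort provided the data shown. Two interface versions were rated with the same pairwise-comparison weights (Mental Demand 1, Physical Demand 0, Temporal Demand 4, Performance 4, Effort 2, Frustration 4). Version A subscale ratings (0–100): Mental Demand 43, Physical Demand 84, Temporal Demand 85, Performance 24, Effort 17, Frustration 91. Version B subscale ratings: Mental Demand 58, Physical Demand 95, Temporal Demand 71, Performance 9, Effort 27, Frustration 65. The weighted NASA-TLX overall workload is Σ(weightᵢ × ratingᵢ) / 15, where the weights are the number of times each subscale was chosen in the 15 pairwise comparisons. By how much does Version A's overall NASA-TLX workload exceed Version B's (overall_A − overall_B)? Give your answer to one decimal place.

12.3

Version A weighted sum = 1·43 + 0·84 + 4·85 + 4·24 + 2·17 + 4·91 = 43 + 0 + 340 + 96 + 34 + 364 = 877; overall_A = 877/15 = 58.4667.
Version B weighted sum = 1·58 + 0·95 + 4·71 + 4·9 + 2·27 + 4·65 = 58 + 0 + 284 + 36 + 54 + 260 = 692; overall_B = 692/15 = 46.1333.
Difference = 58.4667 − 46.1333 = 12.3334 ≈ 12.3.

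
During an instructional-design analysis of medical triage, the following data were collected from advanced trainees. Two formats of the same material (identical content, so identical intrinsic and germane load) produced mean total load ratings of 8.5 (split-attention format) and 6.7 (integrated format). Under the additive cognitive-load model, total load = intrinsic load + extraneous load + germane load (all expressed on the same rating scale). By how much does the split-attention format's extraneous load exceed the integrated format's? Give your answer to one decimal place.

Intrinsic and germane load are equal across formats, so the difference in total load equals the difference in extraneous load.
Extraneous-load difference = 8.5 − 6.7 = 1.8.

1.8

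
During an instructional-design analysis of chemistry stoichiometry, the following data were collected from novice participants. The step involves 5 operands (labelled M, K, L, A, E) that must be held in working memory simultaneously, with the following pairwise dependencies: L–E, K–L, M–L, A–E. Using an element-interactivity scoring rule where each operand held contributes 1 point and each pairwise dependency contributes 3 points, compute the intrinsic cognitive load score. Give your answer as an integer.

Count of operands held simultaneously: 5.
Count of pairwise dependencies listed: 4.
Element contribution: 5 × 1 = 5.
Interaction contribution: 4 × 3 = 12.
Intrinsic load = 5 + 12 = 17.

17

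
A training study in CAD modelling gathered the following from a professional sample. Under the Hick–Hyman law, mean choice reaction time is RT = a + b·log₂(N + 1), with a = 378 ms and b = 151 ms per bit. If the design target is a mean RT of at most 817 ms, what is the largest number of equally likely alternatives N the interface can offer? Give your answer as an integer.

6

Set 378 + 151·log₂(N + 1) ≤ 817.
log₂(N + 1) ≤ (817 − 378) / 151 = 2.9073.
N + 1 ≤ 2^2.9073 = 7.5021.
N ≤ 6.5021, so the largest integer N is 6.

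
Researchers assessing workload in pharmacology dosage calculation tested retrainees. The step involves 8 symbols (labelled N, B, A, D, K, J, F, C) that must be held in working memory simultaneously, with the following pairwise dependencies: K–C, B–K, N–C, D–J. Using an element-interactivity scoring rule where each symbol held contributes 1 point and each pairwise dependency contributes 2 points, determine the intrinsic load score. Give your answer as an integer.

Count of symbols held simultaneously: 8.
Count of pairwise dependencies listed: 4.
Element contribution: 8 × 1 = 8.
Interaction contribution: 4 × 2 = 8.
Intrinsic load = 8 + 8 = 16.

16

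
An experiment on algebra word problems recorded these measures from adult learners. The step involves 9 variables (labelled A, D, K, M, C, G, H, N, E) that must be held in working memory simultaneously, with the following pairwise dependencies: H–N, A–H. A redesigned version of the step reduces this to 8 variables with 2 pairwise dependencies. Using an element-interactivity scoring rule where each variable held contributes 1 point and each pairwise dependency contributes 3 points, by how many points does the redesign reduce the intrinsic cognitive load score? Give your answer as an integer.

1

Original: 9 × 1 + 2 × 3 = 9 + 6 = 15.
Redesigned: 8 × 1 + 2 × 3 = 8 + 6 = 14.
Reduction = 15 − 14 = 1.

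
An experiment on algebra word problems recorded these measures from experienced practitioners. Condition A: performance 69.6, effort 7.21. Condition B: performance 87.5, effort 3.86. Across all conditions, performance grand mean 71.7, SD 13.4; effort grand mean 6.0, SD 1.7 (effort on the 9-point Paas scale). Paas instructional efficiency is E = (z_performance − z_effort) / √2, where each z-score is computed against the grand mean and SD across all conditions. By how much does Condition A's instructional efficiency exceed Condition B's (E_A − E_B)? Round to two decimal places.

Condition A: z_P = (69.6 − 71.7)/13.4 = -0.1567; z_E = (7.21 − 6.0)/1.7 = 0.7118; E_A = (-0.1567 − 0.7118)/√2 = -0.6141.
Condition B: z_P = (87.5 − 71.7)/13.4 = 1.1791; z_E = (3.86 − 6.0)/1.7 = -1.2588; E_B = (1.1791 − (-1.2588))/√2 = 1.7239.
E_A − E_B = -0.6141 − 1.7239 = -2.3380 ≈ -2.34.

-2.34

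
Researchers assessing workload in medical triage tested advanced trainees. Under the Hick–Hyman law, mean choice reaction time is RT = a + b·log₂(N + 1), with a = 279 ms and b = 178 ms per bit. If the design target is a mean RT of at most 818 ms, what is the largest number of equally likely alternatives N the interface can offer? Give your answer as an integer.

Set 279 + 178·log₂(N + 1) ≤ 818.
log₂(N + 1) ≤ (818 − 279) / 178 = 3.0281.
N + 1 ≤ 2^3.0281 = 8.1573.
N ≤ 7.1573, so the largest integer N is 7.

7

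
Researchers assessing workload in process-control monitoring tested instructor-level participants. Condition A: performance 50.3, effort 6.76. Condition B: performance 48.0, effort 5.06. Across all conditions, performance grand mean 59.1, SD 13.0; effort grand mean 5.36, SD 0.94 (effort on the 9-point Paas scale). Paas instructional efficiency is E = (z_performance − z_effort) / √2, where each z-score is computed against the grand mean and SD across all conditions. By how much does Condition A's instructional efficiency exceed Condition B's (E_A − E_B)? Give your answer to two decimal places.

-1.15

Condition A: z_P = (50.3 − 59.1)/13.0 = -0.6769; z_E = (6.76 − 5.36)/0.94 = 1.4894; E_A = (-0.6769 − 1.4894)/√2 = -1.5318.
Condition B: z_P = (48.0 − 59.1)/13.0 = -0.8538; z_E = (5.06 − 5.36)/0.94 = -0.3191; E_B = (-0.8538 − (-0.3191))/√2 = -0.3781.
E_A − E_B = -1.5318 − (-0.3781) = -1.1537 ≈ -1.15.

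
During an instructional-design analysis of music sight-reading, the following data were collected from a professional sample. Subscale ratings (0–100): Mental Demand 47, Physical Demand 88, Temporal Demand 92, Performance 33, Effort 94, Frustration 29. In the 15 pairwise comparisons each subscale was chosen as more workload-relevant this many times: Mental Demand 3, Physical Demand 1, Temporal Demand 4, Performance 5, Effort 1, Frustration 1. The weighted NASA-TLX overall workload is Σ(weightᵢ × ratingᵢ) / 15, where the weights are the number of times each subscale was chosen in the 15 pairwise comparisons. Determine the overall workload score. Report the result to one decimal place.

59.0

The tallies are the weights (they sum to 15).
Weighted sum = 3·47 + 1·88 + 4·92 + 5·33 + 1·94 + 1·29
            = 141 + 88 + 368 + 165 + 94 + 29 = 885.
Overall workload = 885 / 15 = 59.0000 ≈ 59.0.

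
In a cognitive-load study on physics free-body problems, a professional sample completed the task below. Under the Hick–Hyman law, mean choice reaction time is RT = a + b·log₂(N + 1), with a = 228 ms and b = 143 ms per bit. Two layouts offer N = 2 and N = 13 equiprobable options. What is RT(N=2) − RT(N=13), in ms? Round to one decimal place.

RT(2) = 228 + 143·log₂(3) = 228 + 143·1.5850 = 454.6550 ms.
RT(13) = 228 + 143·log₂(14) = 228 + 143·3.8074 = 772.4582 ms.
Difference = 454.6550 − 772.4582 = -317.8032 ≈ -317.8 ms.

-317.8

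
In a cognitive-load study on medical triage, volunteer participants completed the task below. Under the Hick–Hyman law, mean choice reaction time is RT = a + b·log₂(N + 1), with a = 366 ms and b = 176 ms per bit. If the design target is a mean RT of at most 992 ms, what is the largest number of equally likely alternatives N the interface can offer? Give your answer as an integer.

10

Set 366 + 176·log₂(N + 1) ≤ 992.
log₂(N + 1) ≤ (992 − 366) / 176 = 3.5568.
N + 1 ≤ 2^3.5568 = 11.7680.
N ≤ 10.7680, so the largest integer N is 10.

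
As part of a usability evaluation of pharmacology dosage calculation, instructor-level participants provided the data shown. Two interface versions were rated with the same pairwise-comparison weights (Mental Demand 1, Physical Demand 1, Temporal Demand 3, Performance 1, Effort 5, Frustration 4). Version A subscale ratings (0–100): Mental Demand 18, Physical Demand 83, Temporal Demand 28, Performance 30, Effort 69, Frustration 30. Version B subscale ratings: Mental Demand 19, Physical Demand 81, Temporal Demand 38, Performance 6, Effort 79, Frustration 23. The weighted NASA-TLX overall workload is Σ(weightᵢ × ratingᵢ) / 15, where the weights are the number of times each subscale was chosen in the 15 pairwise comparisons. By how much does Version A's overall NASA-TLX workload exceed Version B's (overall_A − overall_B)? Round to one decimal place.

-1.8

Version A weighted sum = 1·18 + 1·83 + 3·28 + 1·30 + 5·69 + 4·30 = 18 + 83 + 84 + 30 + 345 + 120 = 680; overall_A = 680/15 = 45.3333.
Version B weighted sum = 1·19 + 1·81 + 3·38 + 1·6 + 5·79 + 4·23 = 19 + 81 + 114 + 6 + 395 + 92 = 707; overall_B = 707/15 = 47.1333.
Difference = 45.3333 − 47.1333 = -1.8000 ≈ -1.8.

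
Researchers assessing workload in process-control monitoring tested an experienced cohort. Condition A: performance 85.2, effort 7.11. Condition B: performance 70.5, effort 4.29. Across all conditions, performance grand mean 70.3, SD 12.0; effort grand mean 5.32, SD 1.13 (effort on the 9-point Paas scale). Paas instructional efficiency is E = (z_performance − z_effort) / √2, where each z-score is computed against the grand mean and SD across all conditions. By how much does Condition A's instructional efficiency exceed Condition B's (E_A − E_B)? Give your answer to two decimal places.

-0.90

Condition A: z_P = (85.2 − 70.3)/12.0 = 1.2417; z_E = (7.11 − 5.32)/1.13 = 1.5841; E_A = (1.2417 − 1.5841)/√2 = -0.2421.
Condition B: z_P = (70.5 − 70.3)/12.0 = 0.0167; z_E = (4.29 − 5.32)/1.13 = -0.9115; E_B = (0.0167 − (-0.9115))/√2 = 0.6563.
E_A − E_B = -0.2421 − 0.6563 = -0.8984 ≈ -0.90.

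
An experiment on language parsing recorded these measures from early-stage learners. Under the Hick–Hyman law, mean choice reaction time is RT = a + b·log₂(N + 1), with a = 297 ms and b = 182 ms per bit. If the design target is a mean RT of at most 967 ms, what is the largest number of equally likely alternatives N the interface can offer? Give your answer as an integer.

Set 297 + 182·log₂(N + 1) ≤ 967.
log₂(N + 1) ≤ (967 − 297) / 182 = 3.6813.
N + 1 ≤ 2^3.6813 = 12.8287.
N ≤ 11.8287, so the largest integer N is 11.

11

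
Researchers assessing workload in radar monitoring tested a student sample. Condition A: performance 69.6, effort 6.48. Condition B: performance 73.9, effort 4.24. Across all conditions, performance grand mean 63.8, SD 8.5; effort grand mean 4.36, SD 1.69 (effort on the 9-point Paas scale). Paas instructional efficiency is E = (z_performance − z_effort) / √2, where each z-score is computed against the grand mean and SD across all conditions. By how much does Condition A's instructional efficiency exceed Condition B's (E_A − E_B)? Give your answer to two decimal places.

-1.29

Condition A: z_P = (69.6 − 63.8)/8.5 = 0.6824; z_E = (6.48 − 4.36)/1.69 = 1.2544; E_A = (0.6824 − 1.2544)/√2 = -0.4045.
Condition B: z_P = (73.9 − 63.8)/8.5 = 1.1882; z_E = (4.24 − 4.36)/1.69 = -0.0710; E_B = (1.1882 − (-0.0710))/√2 = 0.8904.
E_A − E_B = -0.4045 − 0.8904 = -1.2949 ≈ -1.29.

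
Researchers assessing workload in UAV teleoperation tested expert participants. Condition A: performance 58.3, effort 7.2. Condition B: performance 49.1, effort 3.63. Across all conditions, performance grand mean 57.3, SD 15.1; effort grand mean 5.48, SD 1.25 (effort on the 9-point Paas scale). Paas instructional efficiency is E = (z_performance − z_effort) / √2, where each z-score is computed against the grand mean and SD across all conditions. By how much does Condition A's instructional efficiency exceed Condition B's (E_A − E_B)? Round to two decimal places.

Condition A: z_P = (58.3 − 57.3)/15.1 = 0.0662; z_E = (7.2 − 5.48)/1.25 = 1.3760; E_A = (0.0662 − 1.3760)/√2 = -0.9262.
Condition B: z_P = (49.1 − 57.3)/15.1 = -0.5430; z_E = (3.63 − 5.48)/1.25 = -1.4800; E_B = (-0.5430 − (-1.4800))/√2 = 0.6626.
E_A − E_B = -0.9262 − 0.6626 = -1.5888 ≈ -1.59.

-1.59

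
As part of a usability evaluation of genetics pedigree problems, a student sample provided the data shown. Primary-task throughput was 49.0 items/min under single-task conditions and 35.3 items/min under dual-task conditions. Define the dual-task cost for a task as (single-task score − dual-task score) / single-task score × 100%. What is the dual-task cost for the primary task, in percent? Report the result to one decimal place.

28.0

Cost = (49.0 − 35.3) / 49.0 × 100%
     = 13.7000 / 49.0 × 100% = 27.9592%.
≈ 28.0%.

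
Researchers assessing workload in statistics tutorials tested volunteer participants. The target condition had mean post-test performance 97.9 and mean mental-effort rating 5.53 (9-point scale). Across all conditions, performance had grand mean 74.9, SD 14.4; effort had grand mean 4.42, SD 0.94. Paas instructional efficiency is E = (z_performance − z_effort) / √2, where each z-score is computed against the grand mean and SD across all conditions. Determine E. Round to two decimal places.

z_performance = (97.9 − 74.9) / 14.4 = 23.0000 / 14.4 = 1.5972.
z_effort = (5.53 − 4.42) / 0.94 = 1.1100 / 0.94 = 1.1809.
z_P − z_E = 1.5972 − 1.1809 = 0.4163.
E = 0.4163 / √2 = 0.4163 / 1.41421 = 0.2944 ≈ 0.29.

0.29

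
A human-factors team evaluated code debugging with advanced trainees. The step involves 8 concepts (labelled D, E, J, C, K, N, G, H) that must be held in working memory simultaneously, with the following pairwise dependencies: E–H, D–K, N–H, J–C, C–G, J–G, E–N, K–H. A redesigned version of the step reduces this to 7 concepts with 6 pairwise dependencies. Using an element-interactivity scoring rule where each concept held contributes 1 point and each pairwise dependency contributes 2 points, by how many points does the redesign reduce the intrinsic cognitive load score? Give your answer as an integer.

5

Original: 8 × 1 + 8 × 2 = 8 + 16 = 24.
Redesigned: 7 × 1 + 6 × 2 = 7 + 12 = 19.
Reduction = 24 − 19 = 5.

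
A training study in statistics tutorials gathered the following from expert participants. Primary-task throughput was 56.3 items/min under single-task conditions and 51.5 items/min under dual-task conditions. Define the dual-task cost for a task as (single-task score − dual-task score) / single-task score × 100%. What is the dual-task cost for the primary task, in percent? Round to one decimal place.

Cost = (56.3 − 51.5) / 56.3 × 100%
     = 4.8000 / 56.3 × 100% = 8.5258%.
≈ 8.5%.

8.5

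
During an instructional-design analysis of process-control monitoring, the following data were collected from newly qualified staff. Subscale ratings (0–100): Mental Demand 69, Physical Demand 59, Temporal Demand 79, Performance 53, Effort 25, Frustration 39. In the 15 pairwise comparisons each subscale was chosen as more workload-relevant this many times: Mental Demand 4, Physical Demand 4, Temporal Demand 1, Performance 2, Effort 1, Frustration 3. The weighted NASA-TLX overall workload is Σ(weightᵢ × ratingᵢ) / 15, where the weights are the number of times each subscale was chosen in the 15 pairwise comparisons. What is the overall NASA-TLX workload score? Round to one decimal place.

55.9

The tallies are the weights (they sum to 15).
Weighted sum = 4·69 + 4·59 + 1·79 + 2·53 + 1·25 + 3·39
            = 276 + 236 + 79 + 106 + 25 + 117 = 839.
Overall workload = 839 / 15 = 55.9333 ≈ 55.9.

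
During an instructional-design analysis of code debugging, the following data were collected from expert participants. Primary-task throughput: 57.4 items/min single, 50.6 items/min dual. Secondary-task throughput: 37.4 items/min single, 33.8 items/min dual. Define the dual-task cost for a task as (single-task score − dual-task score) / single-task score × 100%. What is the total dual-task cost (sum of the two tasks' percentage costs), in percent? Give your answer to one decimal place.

Primary cost = (57.4 − 50.6) / 57.4 × 100% = 11.8467%.
Secondary cost = (37.4 − 33.8) / 37.4 × 100% = 9.6257%.
Total = 11.8467% + 9.6257% = 21.4724% ≈ 21.5%.

21.5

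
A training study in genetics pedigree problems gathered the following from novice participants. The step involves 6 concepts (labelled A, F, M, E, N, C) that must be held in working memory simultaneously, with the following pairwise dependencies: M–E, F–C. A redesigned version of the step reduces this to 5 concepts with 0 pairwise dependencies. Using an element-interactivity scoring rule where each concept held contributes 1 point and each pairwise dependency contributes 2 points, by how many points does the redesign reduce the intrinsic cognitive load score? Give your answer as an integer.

5

Original: 6 × 1 + 2 × 2 = 6 + 4 = 10.
Redesigned: 5 × 1 + 0 × 2 = 5 + 0 = 5.
Reduction = 10 − 5 = 5.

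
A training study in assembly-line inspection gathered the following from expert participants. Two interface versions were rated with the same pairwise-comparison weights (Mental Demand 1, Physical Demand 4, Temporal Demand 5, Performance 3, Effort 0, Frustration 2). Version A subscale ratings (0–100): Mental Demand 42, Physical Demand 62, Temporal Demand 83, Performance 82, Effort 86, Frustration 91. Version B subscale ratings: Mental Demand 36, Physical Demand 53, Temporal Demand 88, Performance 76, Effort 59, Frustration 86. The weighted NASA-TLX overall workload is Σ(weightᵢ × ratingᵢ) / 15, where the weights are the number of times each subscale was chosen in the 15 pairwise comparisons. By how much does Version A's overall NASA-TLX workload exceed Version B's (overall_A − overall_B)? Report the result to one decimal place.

3.0

Version A weighted sum = 1·42 + 4·62 + 5·83 + 3·82 + 0·86 + 2·91 = 42 + 248 + 415 + 246 + 0 + 182 = 1133; overall_A = 1133/15 = 75.5333.
Version B weighted sum = 1·36 + 4·53 + 5·88 + 3·76 + 0·59 + 2·86 = 36 + 212 + 440 + 228 + 0 + 172 = 1088; overall_B = 1088/15 = 72.5333.
Difference = 75.5333 − 72.5333 = 3.0000 ≈ 3.0.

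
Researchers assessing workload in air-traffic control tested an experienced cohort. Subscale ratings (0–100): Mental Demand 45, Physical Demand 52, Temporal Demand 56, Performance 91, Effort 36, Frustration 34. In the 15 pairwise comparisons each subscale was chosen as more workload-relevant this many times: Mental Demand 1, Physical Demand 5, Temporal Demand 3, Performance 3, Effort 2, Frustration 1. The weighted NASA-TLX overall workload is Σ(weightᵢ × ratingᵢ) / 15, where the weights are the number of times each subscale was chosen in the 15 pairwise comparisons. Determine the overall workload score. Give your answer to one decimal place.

56.8

The tallies are the weights (they sum to 15).
Weighted sum = 1·45 + 5·52 + 3·56 + 3·91 + 2·36 + 1·34
            = 45 + 260 + 168 + 273 + 72 + 34 = 852.
Overall workload = 852 / 15 = 56.8000 ≈ 56.8.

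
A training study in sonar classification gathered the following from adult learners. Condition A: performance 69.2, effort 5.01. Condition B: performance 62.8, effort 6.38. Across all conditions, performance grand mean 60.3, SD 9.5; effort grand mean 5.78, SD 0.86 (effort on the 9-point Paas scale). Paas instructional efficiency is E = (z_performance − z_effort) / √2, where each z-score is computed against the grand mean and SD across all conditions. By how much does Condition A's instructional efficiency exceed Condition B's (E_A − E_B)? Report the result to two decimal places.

1.60

Condition A: z_P = (69.2 − 60.3)/9.5 = 0.9368; z_E = (5.01 − 5.78)/0.86 = -0.8953; E_A = (0.9368 − (-0.8953))/√2 = 1.2955.
Condition B: z_P = (62.8 − 60.3)/9.5 = 0.2632; z_E = (6.38 − 5.78)/0.86 = 0.6977; E_B = (0.2632 − 0.6977)/√2 = -0.3072.
E_A − E_B = 1.2955 − (-0.3072) = 1.6027 ≈ 1.60.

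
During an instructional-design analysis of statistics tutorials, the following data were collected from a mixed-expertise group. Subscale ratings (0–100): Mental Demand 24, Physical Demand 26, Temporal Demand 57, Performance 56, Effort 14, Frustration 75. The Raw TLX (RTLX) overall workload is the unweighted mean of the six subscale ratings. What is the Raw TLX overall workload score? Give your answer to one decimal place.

42.0

Sum of ratings = 24 + 26 + 57 + 56 + 14 + 75 = 252.
RTLX = 252 / 6 = 42.0000 ≈ 42.0.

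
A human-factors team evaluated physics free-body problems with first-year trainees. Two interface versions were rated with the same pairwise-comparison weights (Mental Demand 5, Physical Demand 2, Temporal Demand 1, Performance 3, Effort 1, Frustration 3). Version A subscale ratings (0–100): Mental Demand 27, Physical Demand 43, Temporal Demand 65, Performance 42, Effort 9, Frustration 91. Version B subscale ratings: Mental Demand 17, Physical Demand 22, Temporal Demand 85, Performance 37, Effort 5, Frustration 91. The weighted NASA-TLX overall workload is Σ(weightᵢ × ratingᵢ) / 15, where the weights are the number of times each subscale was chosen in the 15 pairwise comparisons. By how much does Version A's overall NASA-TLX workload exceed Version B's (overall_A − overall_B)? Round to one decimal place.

Version A weighted sum = 5·27 + 2·43 + 1·65 + 3·42 + 1·9 + 3·91 = 135 + 86 + 65 + 126 + 9 + 273 = 694; overall_A = 694/15 = 46.2667.
Version B weighted sum = 5·17 + 2·22 + 1·85 + 3·37 + 1·5 + 3·91 = 85 + 44 + 85 + 111 + 5 + 273 = 603; overall_B = 603/15 = 40.2000.
Difference = 46.2667 − 40.2000 = 6.0667 ≈ 6.1.

6.1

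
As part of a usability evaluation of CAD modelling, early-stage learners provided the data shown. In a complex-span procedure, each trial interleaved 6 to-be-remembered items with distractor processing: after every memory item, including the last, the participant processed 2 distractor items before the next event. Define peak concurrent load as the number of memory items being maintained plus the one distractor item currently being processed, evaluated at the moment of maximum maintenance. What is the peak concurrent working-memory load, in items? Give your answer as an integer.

Maintenance is greatest during the distractor(s) after memory item 6: all 6 memory items are being held.
One distractor item is concurrently being processed.
Peak concurrent load = 6 + 1 = 7 items.

7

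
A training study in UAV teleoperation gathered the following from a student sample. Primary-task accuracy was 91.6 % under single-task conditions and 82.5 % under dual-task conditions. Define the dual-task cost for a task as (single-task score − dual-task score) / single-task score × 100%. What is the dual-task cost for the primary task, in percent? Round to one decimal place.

9.9

Cost = (91.6 − 82.5) / 91.6 × 100%
     = 9.1000 / 91.6 × 100% = 9.9345%.
≈ 9.9%.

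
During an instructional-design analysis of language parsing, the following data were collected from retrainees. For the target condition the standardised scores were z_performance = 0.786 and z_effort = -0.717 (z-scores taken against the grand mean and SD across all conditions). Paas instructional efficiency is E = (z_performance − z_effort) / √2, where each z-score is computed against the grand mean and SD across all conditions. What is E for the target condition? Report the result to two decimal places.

1.06

z_P − z_E = 0.786 − (-0.717) = 1.5030.
E = 1.5030 / √2 = 1.5030 / 1.41421 = 1.0628 ≈ 1.06.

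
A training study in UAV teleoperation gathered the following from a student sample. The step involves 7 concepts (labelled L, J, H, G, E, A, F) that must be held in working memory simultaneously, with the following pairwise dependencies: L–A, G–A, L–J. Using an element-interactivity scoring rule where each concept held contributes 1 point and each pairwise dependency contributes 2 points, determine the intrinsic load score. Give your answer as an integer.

13

Count of concepts held simultaneously: 7.
Count of pairwise dependencies listed: 3.
Element contribution: 7 × 1 = 7.
Interaction contribution: 3 × 2 = 6.
Intrinsic load = 7 + 6 = 13.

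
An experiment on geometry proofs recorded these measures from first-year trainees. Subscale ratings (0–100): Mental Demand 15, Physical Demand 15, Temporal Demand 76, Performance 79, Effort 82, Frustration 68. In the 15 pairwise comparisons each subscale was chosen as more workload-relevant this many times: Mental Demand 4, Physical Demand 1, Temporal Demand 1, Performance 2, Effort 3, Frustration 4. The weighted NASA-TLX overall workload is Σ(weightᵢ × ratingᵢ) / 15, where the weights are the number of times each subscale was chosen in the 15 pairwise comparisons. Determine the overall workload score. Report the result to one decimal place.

The tallies are the weights (they sum to 15).
Weighted sum = 4·15 + 1·15 + 1·76 + 2·79 + 3·82 + 4·68
            = 60 + 15 + 76 + 158 + 246 + 272 = 827.
Overall workload = 827 / 15 = 55.1333 ≈ 55.1.

55.1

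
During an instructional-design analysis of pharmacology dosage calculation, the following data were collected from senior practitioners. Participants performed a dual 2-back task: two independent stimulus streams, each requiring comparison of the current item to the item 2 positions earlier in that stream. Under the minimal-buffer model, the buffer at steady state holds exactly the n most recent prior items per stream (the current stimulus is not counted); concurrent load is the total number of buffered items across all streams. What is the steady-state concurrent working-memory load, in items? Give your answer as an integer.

Each stream's buffer holds its 2 most recent prior items.
Two independent streams: 2 × 2 = 4 buffered items at steady state.

4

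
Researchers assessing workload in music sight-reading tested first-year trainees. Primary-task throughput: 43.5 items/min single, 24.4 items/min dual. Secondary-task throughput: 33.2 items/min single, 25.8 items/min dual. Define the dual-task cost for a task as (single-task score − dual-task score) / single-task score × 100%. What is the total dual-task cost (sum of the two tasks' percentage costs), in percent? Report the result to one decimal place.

Primary cost = (43.5 − 24.4) / 43.5 × 100% = 43.9080%.
Secondary cost = (33.2 − 25.8) / 33.2 × 100% = 22.2892%.
Total = 43.9080% + 22.2892% = 66.1972% ≈ 66.2%.

66.2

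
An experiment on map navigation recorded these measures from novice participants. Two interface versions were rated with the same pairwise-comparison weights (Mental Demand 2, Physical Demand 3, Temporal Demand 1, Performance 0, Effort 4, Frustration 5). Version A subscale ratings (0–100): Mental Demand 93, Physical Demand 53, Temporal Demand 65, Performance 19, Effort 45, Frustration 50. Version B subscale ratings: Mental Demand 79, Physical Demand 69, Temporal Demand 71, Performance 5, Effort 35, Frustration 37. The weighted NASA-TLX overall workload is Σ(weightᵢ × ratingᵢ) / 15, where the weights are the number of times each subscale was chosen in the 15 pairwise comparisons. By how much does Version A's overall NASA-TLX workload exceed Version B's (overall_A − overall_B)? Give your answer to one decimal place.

Version A weighted sum = 2·93 + 3·53 + 1·65 + 0·19 + 4·45 + 5·50 = 186 + 159 + 65 + 0 + 180 + 250 = 840; overall_A = 840/15 = 56.0000.
Version B weighted sum = 2·79 + 3·69 + 1·71 + 0·5 + 4·35 + 5·37 = 158 + 207 + 71 + 0 + 140 + 185 = 761; overall_B = 761/15 = 50.7333.
Difference = 56.0000 − 50.7333 = 5.2667 ≈ 5.3.

5.3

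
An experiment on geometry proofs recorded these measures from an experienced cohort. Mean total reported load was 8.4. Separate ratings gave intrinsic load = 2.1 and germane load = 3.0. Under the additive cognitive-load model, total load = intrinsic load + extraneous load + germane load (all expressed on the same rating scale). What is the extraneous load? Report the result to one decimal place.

3.3

extraneous load = total − intrinsic − germane
             = 8.4 − 2.1 − 3.0 = 3.3.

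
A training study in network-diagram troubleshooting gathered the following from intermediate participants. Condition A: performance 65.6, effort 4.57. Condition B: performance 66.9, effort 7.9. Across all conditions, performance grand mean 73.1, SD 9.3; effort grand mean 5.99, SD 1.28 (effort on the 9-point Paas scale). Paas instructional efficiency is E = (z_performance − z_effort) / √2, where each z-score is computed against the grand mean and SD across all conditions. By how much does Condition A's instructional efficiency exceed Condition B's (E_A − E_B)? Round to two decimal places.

1.74

Condition A: z_P = (65.6 − 73.1)/9.3 = -0.8065; z_E = (4.57 − 5.99)/1.28 = -1.1094; E_A = (-0.8065 − (-1.1094))/√2 = 0.2142.
Condition B: z_P = (66.9 − 73.1)/9.3 = -0.6667; z_E = (7.9 − 5.99)/1.28 = 1.4922; E_B = (-0.6667 − 1.4922)/√2 = -1.5266.
E_A − E_B = 0.2142 − (-1.5266) = 1.7408 ≈ 1.74.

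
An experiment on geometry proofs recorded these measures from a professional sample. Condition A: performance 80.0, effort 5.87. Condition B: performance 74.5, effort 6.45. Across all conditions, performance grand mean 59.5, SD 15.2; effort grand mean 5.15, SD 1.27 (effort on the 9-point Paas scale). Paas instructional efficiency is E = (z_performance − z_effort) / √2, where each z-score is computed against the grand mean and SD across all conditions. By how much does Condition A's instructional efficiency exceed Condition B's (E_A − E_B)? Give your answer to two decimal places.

0.58

Condition A: z_P = (80.0 − 59.5)/15.2 = 1.3487; z_E = (5.87 − 5.15)/1.27 = 0.5669; E_A = (1.3487 − 0.5669)/√2 = 0.5528.
Condition B: z_P = (74.5 − 59.5)/15.2 = 0.9868; z_E = (6.45 − 5.15)/1.27 = 1.0236; E_B = (0.9868 − 1.0236)/√2 = -0.0260.
E_A − E_B = 0.5528 − (-0.0260) = 0.5788 ≈ 0.58.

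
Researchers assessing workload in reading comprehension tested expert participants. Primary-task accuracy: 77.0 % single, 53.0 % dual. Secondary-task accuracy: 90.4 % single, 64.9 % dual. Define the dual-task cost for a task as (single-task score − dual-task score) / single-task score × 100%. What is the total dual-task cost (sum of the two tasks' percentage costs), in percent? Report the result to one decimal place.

Primary cost = (77.0 − 53.0) / 77.0 × 100% = 31.1688%.
Secondary cost = (90.4 − 64.9) / 90.4 × 100% = 28.2080%.
Total = 31.1688% + 28.2080% = 59.3768% ≈ 59.4%.

59.4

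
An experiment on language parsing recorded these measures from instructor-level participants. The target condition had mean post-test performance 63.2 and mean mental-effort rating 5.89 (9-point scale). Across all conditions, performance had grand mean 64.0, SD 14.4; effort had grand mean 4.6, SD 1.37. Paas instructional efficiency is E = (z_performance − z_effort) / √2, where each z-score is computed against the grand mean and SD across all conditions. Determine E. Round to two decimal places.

z_performance = (63.2 − 64.0) / 14.4 = -0.8000 / 14.4 = -0.0556.
z_effort = (5.89 − 4.6) / 1.37 = 1.2900 / 1.37 = 0.9416.
z_P − z_E = -0.0556 − 0.9416 = -0.9972.
E = -0.9972 / √2 = -0.9972 / 1.41421 = -0.7051 ≈ -0.71.

-0.71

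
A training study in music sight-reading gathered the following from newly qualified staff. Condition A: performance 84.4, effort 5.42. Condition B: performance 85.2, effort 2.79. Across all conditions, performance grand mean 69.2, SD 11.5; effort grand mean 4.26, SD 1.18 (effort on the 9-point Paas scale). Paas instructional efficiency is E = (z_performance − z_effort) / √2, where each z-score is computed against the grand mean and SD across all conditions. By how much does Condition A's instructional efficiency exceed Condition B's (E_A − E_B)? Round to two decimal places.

Condition A: z_P = (84.4 − 69.2)/11.5 = 1.3217; z_E = (5.42 − 4.26)/1.18 = 0.9831; E_A = (1.3217 − 0.9831)/√2 = 0.2394.
Condition B: z_P = (85.2 − 69.2)/11.5 = 1.3913; z_E = (2.79 − 4.26)/1.18 = -1.2458; E_B = (1.3913 − (-1.2458))/√2 = 1.8647.
E_A − E_B = 0.2394 − 1.8647 = -1.6253 ≈ -1.63.

-1.63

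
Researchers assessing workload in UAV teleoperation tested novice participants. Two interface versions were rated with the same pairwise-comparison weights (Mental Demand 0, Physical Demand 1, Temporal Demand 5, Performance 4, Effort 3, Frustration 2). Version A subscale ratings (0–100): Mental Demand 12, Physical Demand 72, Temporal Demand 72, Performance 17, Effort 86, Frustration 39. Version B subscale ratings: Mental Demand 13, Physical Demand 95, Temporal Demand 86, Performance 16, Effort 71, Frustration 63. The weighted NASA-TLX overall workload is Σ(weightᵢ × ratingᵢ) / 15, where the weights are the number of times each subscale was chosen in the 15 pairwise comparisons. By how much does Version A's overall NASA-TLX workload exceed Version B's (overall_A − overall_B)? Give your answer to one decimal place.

Version A weighted sum = 0·12 + 1·72 + 5·72 + 4·17 + 3·86 + 2·39 = 0 + 72 + 360 + 68 + 258 + 78 = 836; overall_A = 836/15 = 55.7333.
Version B weighted sum = 0·13 + 1·95 + 5·86 + 4·16 + 3·71 + 2·63 = 0 + 95 + 430 + 64 + 213 + 126 = 928; overall_B = 928/15 = 61.8667.
Difference = 55.7333 − 61.8667 = -6.1334 ≈ -6.1.

-6.1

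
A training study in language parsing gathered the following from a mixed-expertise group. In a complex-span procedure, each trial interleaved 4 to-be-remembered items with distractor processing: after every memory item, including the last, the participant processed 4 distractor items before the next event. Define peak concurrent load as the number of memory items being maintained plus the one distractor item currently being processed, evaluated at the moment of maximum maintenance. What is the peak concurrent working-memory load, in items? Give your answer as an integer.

5

Maintenance is greatest during the distractor(s) after memory item 4: all 4 memory items are being held.
One distractor item is concurrently being processed.
Peak concurrent load = 4 + 1 = 5 items.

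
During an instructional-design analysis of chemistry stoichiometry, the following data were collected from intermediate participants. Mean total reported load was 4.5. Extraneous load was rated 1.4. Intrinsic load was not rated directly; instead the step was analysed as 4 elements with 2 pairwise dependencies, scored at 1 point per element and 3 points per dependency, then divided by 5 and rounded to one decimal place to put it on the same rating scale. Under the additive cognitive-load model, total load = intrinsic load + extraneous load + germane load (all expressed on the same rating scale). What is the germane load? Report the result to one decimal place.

Intrinsic (element-interactivity): (4 × 1 + 2 × 3) / 5 = 10 / 5 = 2.0000 → 2.0.
germane load = total − intrinsic − extraneous
             = 4.5 − 2.0 − 1.4 = 1.1.

1.1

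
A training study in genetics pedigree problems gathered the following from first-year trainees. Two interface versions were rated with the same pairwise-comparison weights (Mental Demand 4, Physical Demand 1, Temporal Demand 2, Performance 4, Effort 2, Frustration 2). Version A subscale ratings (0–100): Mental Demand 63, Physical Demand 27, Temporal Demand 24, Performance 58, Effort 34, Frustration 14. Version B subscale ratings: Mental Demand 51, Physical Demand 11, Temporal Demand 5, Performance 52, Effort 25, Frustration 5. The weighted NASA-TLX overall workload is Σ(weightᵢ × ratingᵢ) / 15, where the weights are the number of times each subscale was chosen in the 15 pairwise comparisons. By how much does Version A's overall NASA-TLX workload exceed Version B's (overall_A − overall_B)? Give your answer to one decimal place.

Version A weighted sum = 4·63 + 1·27 + 2·24 + 4·58 + 2·34 + 2·14 = 252 + 27 + 48 + 232 + 68 + 28 = 655; overall_A = 655/15 = 43.6667.
Version B weighted sum = 4·51 + 1·11 + 2·5 + 4·52 + 2·25 + 2·5 = 204 + 11 + 10 + 208 + 50 + 10 = 493; overall_B = 493/15 = 32.8667.
Difference = 43.6667 − 32.8667 = 10.8000 ≈ 10.8.

10.8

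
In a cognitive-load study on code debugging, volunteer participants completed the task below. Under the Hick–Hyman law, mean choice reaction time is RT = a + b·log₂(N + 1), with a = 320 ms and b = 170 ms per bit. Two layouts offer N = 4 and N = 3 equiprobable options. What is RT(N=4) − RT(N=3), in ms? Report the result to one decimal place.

54.7

RT(4) = 320 + 170·log₂(5) = 320 + 170·2.3219 = 714.7230 ms.
RT(3) = 320 + 170·log₂(4) = 320 + 170·2.0000 = 660.0000 ms.
Difference = 714.7230 − 660.0000 = 54.7230 ≈ 54.7 ms.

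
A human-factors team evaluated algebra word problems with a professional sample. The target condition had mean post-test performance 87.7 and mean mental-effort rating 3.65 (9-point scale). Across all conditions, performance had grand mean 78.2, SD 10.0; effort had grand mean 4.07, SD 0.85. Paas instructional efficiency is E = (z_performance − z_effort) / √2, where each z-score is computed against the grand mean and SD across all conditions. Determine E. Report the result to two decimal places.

z_performance = (87.7 − 78.2) / 10.0 = 9.5000 / 10.0 = 0.9500.
z_effort = (3.65 − 4.07) / 0.85 = -0.4200 / 0.85 = -0.4941.
z_P − z_E = 0.9500 − (-0.4941) = 1.4441.
E = 1.4441 / √2 = 1.4441 / 1.41421 = 1.0211 ≈ 1.02.

1.02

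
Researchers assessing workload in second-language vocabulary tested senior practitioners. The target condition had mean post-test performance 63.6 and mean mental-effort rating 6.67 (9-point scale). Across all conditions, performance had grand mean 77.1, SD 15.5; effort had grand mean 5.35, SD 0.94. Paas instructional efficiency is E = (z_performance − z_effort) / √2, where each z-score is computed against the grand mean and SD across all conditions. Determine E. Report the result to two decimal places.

z_performance = (63.6 − 77.1) / 15.5 = -13.5000 / 15.5 = -0.8710.
z_effort = (6.67 − 5.35) / 0.94 = 1.3200 / 0.94 = 1.4043.
z_P − z_E = -0.8710 − 1.4043 = -2.2753.
E = -2.2753 / √2 = -2.2753 / 1.41421 = -1.6089 ≈ -1.61.

-1.61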